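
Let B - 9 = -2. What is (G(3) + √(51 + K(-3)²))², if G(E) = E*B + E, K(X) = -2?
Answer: (24 + √55)² ≈ 986.98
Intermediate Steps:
B = 7 (B = 9 - 2 = 7)
G(E) = 8*E (G(E) = E*7 + E = 7*E + E = 8*E)
(G(3) + √(51 + K(-3)²))² = (8*3 + √(51 + (-2)²))² = (24 + √(51 + 4))² = (24 + √55)²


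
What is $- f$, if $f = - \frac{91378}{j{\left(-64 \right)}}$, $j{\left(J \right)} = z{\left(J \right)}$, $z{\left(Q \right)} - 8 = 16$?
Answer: $\frac{45689}{12} \approx 3807.4$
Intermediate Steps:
$z{\left(Q \right)} = 24$ ($z{\left(Q \right)} = 8 + 16 = 24$)
$j{\left(J \right)} = 24$
$f = - \frac{45689}{12}$ ($f = - \frac{91378}{24} = \left(-91378\right) \frac{1}{24} = - \frac{45689}{12} \approx -3807.4$)
$- f = \left(-1\right) \left(- \frac{45689}{12}\right) = \frac{45689}{12}$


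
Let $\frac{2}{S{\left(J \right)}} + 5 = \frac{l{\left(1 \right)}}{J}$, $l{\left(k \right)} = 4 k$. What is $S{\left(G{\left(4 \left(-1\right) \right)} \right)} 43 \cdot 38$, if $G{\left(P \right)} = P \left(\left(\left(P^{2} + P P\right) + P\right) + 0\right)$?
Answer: $- \frac{91504}{141} \approx -648.96$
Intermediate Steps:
$G{\left(P \right)} = P \left(P + 2 P^{2}\right)$ ($G{\left(P \right)} = P \left(\left(\left(P^{2} + P^{2}\right) + P\right) + 0\right) = P \left(\left(2 P^{2} + P\right) + 0\right) = P \left(\left(P + 2 P^{2}\right) + 0\right) = P \left(P + 2 P^{2}\right)$)
$S{\left(J \right)} = \frac{2}{-5 + \frac{4}{J}}$ ($S{\left(J \right)} = \frac{2}{-5 + \frac{4 \cdot 1}{J}} = \frac{2}{-5 + \frac{4}{J}}$)
$S{\left(G{\left(4 \left(-1\right) \right)} \right)} 43 \cdot 38 = - \frac{2 \left(4 \left(-1\right)\right)^{2} \left(1 + 2 \cdot 4 \left(-1\right)\right)}{-4 + 5 \left(4 \left(-1\right)\right)^{2} \left(1 + 2 \cdot 4 \left(-1\right)\right)} 43 \cdot 38 = - \frac{2 \left(-4\right)^{2} \left(1 + 2 \left(-4\right)\right)}{-4 + 5 \left(-4\right)^{2} \left(1 + 2 \left(-4\right)\right)} 43 \cdot 38 = - \frac{2 \cdot 16 \left(1 - 8\right)}{-4 + 5 \cdot 16 \left(1 - 8\right)} 43 \cdot 38 = - \frac{2 \cdot 16 \left(-7\right)}{-4 + 5 \cdot 16 \left(-7\right)} 43 \cdot 38 = \left(-2\right) \left(-112\right) \frac{1}{-4 + 5 \left(-112\right)} 43 \cdot 38 = \left(-2\right) \left(-112\right) \frac{1}{-4 - 560} \cdot 43 \cdot 38 = \left(-2\right) \left(-112\right) \frac{1}{-564} \cdot 43 \cdot 38 = \left(-2\right) \left(-112\right) \left(- \frac{1}{564}\right) 43 \cdot 38 = \left(- \frac{56}{141}\right) 43 \cdot 38 = \left(- \frac{2408}{141}\right) 38 = - \frac{91504}{141}$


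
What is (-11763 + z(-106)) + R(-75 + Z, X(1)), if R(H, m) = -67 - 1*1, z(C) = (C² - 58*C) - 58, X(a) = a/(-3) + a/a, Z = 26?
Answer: 5495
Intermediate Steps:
X(a) = 1 - a/3 (X(a) = a*(-⅓) + 1 = -a/3 + 1 = 1 - a/3)
z(C) = -58 + C² - 58*C
R(H, m) = -68 (R(H, m) = -67 - 1 = -68)
(-11763 + z(-106)) + R(-75 + Z, X(1)) = (-11763 + (-58 + (-106)² - 58*(-106))) - 68 = (-11763 + (-58 + 11236 + 6148)) - 68 = (-11763 + 17326) - 68 = 5563 - 68 = 5495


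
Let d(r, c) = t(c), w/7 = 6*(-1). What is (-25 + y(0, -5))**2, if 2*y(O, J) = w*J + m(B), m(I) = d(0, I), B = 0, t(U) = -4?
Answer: 6084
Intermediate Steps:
w = -42 (w = 7*(6*(-1)) = 7*(-6) = -42)
d(r, c) = -4
m(I) = -4
y(O, J) = -2 - 21*J (y(O, J) = (-42*J - 4)/2 = (-4 - 42*J)/2 = -2 - 21*J)
(-25 + y(0, -5))**2 = (-25 + (-2 - 21*(-5)))**2 = (-25 + (-2 + 105))**2 = (-25 + 103)**2 = 78**2 = 6084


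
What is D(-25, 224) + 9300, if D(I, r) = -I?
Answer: 9325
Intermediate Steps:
D(-25, 224) + 9300 = -1*(-25) + 9300 = 25 + 9300 = 9325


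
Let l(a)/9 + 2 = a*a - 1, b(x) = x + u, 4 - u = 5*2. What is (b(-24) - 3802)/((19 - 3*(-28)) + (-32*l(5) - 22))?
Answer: 3832/6255 ≈ 0.61263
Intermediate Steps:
u = -6 (u = 4 - 5*2 = 4 - 1*10 = 4 - 10 = -6)
b(x) = -6 + x (b(x) = x - 6 = -6 + x)
l(a) = -27 + 9*a² (l(a) = -18 + 9*(a*a - 1) = -18 + 9*(a² - 1) = -18 + 9*(-1 + a²) = -18 + (-9 + 9*a²) = -27 + 9*a²)
(b(-24) - 3802)/((19 - 3*(-28)) + (-32*l(5) - 22)) = ((-6 - 24) - 3802)/((19 - 3*(-28)) + (-32*(-27 + 9*5²) - 22)) = (-30 - 3802)/((19 + 84) + (-32*(-27 + 9*25) - 22)) = -3832/(103 + (-32*(-27 + 225) - 22)) = -3832/(103 + (-32*198 - 22)) = -3832/(103 + (-6336 - 22)) = -3832/(103 - 6358) = -3832/(-6255) = -3832*(-1/6255) = 3832/6255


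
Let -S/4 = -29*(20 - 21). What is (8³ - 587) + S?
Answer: -191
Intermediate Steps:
S = -116 (S = -(-116)*(20 - 21) = -(-116)*(-1) = -4*29 = -116)
(8³ - 587) + S = (8³ - 587) - 116 = (512 - 587) - 116 = -75 - 116 = -191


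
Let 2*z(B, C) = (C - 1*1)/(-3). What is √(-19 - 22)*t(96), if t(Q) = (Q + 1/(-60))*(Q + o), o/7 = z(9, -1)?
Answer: 339781*I*√41/36 ≈ 60435.0*I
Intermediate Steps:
z(B, C) = ⅙ - C/6 (z(B, C) = ((C - 1*1)/(-3))/2 = ((C - 1)*(-⅓))/2 = ((-1 + C)*(-⅓))/2 = (⅓ - C/3)/2 = ⅙ - C/6)
o = 7/3 (o = 7*(⅙ - ⅙*(-1)) = 7*(⅙ + ⅙) = 7*(⅓) = 7/3 ≈ 2.3333)
t(Q) = (-1/60 + Q)*(7/3 + Q) (t(Q) = (Q + 1/(-60))*(Q + 7/3) = (Q - 1/60)*(7/3 + Q) = (-1/60 + Q)*(7/3 + Q))
√(-19 - 22)*t(96) = √(-19 - 22)*(-7/180 + 96² + (139/60)*96) = √(-41)*(-7/180 + 9216 + 1112/5) = (I*√41)*(339781/36) = 339781*I*√41/36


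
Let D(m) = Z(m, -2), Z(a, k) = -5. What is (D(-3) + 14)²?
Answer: 81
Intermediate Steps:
D(m) = -5
(D(-3) + 14)² = (-5 + 14)² = 9² = 81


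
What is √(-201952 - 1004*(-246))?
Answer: 2*√11258 ≈ 212.21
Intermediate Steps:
√(-201952 - 1004*(-246)) = √(-201952 + 246984) = √45032 = 2*√11258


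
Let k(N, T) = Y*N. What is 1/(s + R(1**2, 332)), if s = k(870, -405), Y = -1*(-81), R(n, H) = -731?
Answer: 1/69739 ≈ 1.4339e-5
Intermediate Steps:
Y = 81
k(N, T) = 81*N
s = 70470 (s = 81*870 = 70470)
1/(s + R(1**2, 332)) = 1/(70470 - 731) = 1/69739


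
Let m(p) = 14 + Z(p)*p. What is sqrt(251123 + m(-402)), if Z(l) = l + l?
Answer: sqrt(574345) ≈ 757.86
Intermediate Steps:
Z(l) = 2*l
m(p) = 14 + 2*p**2 (m(p) = 14 + (2*p)*p = 14 + 2*p**2)
sqrt(251123 + m(-402)) = sqrt(251123 + (14 + 2*(-402)**2)) = sqrt(251123 + (14 + 2*161604)) = sqrt(251123 + (14 + 323208)) = sqrt(251123 + 323222) = sqrt(574345)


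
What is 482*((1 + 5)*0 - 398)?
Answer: -191836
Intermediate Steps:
482*((1 + 5)*0 - 398) = 482*(6*0 - 398) = 482*(0 - 398) = 482*(-398) = -191836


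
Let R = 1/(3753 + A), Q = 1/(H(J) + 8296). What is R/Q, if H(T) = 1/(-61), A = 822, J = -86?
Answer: 33737/18605 ≈ 1.8133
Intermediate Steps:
H(T) = -1/61
Q = 61/506055 (Q = 1/(-1/61 + 8296) = 1/(506055/61) = 61/506055 ≈ 0.00012054)
R = 1/4575 (R = 1/(3753 + 822) = 1/4575 ≈ 0.00021858)
R/Q = 1/(4575*(61/506055)) = (1/4575)*(506055/61) = 33737/18605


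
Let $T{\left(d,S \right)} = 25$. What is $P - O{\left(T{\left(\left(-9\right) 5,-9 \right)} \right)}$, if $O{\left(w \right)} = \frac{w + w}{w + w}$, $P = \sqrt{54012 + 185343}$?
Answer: $-1 + 9 \sqrt{2955} \approx 488.24$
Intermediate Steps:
$P = 9 \sqrt{2955}$ ($P = \sqrt{239355} = 9 \sqrt{2955} \approx 489.24$)
$O{\left(w \right)} = 1$ ($O{\left(w \right)} = \frac{2 w}{2 w} = 2 w \frac{1}{2 w} = 1$)
$P - O{\left(T{\left(\left(-9\right) 5,-9 \right)} \right)} = 9 \sqrt{2955} - 1 = -1 + 9 \sqrt{2955}$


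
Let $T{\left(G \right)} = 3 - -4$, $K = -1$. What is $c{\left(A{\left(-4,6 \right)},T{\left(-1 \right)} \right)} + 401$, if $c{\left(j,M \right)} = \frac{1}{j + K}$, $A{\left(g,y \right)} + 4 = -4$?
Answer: $\frac{3608}{9} \approx 400.89$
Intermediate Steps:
$T{\left(G \right)} = 7$ ($T{\left(G \right)} = 3 + 4 = 7$)
$A{\left(g,y \right)} = -8$ ($A{\left(g,y \right)} = -4 - 4 = -8$)
$c{\left(j,M \right)} = \frac{1}{-1 + j}$ ($c{\left(j,M \right)} = \frac{1}{j - 1} = \frac{1}{-1 + j}$)
$c{\left(A{\left(-4,6 \right)},T{\left(-1 \right)} \right)} + 401 = \frac{1}{-1 - 8} + 401 = \frac{1}{-9} + 401 = - \frac{1}{9} + 401 = \frac{3608}{9}$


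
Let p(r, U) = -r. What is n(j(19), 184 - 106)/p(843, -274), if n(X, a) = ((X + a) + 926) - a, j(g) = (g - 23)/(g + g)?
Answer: -5864/5339 ≈ -1.0983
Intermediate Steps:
j(g) = (-23 + g)/(2*g) (j(g) = (-23 + g)/((2*g)) = (-23 + g)*(1/(2*g)) = (-23 + g)/(2*g))
n(X, a) = 926 + X (n(X, a) = (926 + X + a) - a = 926 + X)
n(j(19), 184 - 106)/p(843, -274) = (926 + (½)*(-23 + 19)/19)/((-1*843)) = (926 + (½)*(1/19)*(-4))/(-843) = (926 - 2/19)*(-1/843) = (17592/19)*(-1/843) = -5864/5339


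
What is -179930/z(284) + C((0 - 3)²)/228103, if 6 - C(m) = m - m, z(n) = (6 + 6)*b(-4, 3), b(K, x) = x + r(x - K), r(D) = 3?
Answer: -20521286179/8211708 ≈ -2499.0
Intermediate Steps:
b(K, x) = 3 + x (b(K, x) = x + 3 = 3 + x)
z(n) = 72 (z(n) = (6 + 6)*(3 + 3) = 12*6 = 72)
C(m) = 6 (C(m) = 6 - (m - m) = 6 - 1*0 = 6 + 0 = 6)
-179930/z(284) + C((0 - 3)²)/228103 = -179930/72 + 6/228103 = -179930*1/72 + 6*(1/228103) = -89965/36 + 6/228103 = -20521286179/8211708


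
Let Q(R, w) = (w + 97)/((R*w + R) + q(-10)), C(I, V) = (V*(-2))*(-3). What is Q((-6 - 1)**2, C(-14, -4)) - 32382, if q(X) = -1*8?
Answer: -36753643/1135 ≈ -32382.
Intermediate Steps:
C(I, V) = 6*V (C(I, V) = -2*V*(-3) = 6*V)
q(X) = -8
Q(R, w) = (97 + w)/(-8 + R + R*w) (Q(R, w) = (w + 97)/((R*w + R) - 8) = (97 + w)/((R + R*w) - 8) = (97 + w)/(-8 + R + R*w))
Q((-6 - 1)**2, C(-14, -4)) - 32382 = (97 + 6*(-4))/(-8 + (-6 - 1)**2 + (-6 - 1)**2*(6*(-4))) - 32382 = (97 - 24)/(-8 + (-7)**2 + (-7)**2*(-24)) - 32382 = 73/(-8 + 49 + 49*(-24)) - 32382 = 73/(-8 + 49 - 1176) - 32382 = 73/(-1135) - 32382 = -1/1135*73 - 32382 = -73/1135 - 32382 = -36753643/1135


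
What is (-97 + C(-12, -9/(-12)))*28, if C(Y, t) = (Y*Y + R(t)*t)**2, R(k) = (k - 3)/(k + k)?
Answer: 9101687/16 ≈ 5.6886e+5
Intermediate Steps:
R(k) = (-3 + k)/(2*k) (R(k) = (-3 + k)/((2*k)) = (-3 + k)*(1/(2*k)) = (-3 + k)/(2*k))
C(Y, t) = (-3/2 + Y**2 + t/2)**2 (C(Y, t) = (Y*Y + ((-3 + t)/(2*t))*t)**2 = (Y**2 + (-3/2 + t/2))**2 = (-3/2 + Y**2 + t/2)**2)
(-97 + C(-12, -9/(-12)))*28 = (-97 + (-3 - 9/(-12) + 2*(-12)**2)**2/4)*28 = (-97 + (-3 - 9*(-1/12) + 2*144)**2/4)*28 = (-97 + (-3 + 3/4 + 288)**2/4)*28 = (-97 + (1143/4)**2/4)*28 = (-97 + (1/4)*(1306449/16))*28 = (-97 + 1306449/64)*28 = (1300241/64)*28 = 9101687/16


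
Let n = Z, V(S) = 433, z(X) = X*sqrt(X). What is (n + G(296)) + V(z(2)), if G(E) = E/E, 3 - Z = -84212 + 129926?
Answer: -45277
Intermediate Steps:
z(X) = X**(3/2)
Z = -45711 (Z = 3 - (-84212 + 129926) = 3 - 1*45714 = 3 - 45714 = -45711)
G(E) = 1
n = -45711
(n + G(296)) + V(z(2)) = (-45711 + 1) + 433 = -45710 + 433 = -45277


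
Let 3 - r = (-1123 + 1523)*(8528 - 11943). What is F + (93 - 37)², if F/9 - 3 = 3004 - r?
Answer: -12263828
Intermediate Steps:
r = 1366003 (r = 3 - (-1123 + 1523)*(8528 - 11943) = 3 - 400*(-3415) = 3 - 1*(-1366000) = 3 + 1366000 = 1366003)
F = -12266964 (F = 27 + 9*(3004 - 1*1366003) = 27 + 9*(3004 - 1366003) = 27 + 9*(-1362999) = 27 - 12266991 = -12266964)
F + (93 - 37)² = -12266964 + (93 - 37)² = -12266964 + 56² = -12266964 + 3136 = -12263828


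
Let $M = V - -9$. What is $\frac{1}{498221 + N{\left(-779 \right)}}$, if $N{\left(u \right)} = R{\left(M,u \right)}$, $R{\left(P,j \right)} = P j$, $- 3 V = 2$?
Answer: $\frac{3}{1475188} \approx 2.0336 \cdot 10^{-6}$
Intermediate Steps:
$V = - \frac{2}{3}$ ($V = \left(- \frac{1}{3}\right) 2 = - \frac{2}{3} \approx -0.66667$)
$M = \frac{25}{3}$ ($M = - \frac{2}{3} - -9 = - \frac{2}{3} + 9 = \frac{25}{3} \approx 8.3333$)
$N{\left(u \right)} = \frac{25 u}{3}$
$\frac{1}{498221 + N{\left(-779 \right)}} = \frac{1}{498221 + \frac{25}{3} \left(-779\right)} = \frac{1}{498221 - \frac{19475}{3}} = \frac{1}{\frac{1475188}{3}} = \frac{3}{1475188}$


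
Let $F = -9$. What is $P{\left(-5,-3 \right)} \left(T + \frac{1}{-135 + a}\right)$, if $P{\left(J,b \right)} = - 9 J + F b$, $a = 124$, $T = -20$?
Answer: $- \frac{15912}{11} \approx -1446.5$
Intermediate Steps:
$P{\left(J,b \right)} = - 9 J - 9 b$
$P{\left(-5,-3 \right)} \left(T + \frac{1}{-135 + a}\right) = \left(\left(-9\right) \left(-5\right) - -27\right) \left(-20 + \frac{1}{-135 + 124}\right) = \left(45 + 27\right) \left(-20 + \frac{1}{-11}\right) = 72 \left(-20 - \frac{1}{11}\right) = 72 \left(- \frac{221}{11}\right) = - \frac{15912}{11}$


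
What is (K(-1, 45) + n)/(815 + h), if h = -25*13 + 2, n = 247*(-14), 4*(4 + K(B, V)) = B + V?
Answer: -3451/492 ≈ -7.0142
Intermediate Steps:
K(B, V) = -4 + B/4 + V/4 (K(B, V) = -4 + (B + V)/4 = -4 + (B/4 + V/4) = -4 + B/4 + V/4)
n = -3458
h = -323 (h = -325 + 2 = -323)
(K(-1, 45) + n)/(815 + h) = ((-4 + (¼)*(-1) + (¼)*45) - 3458)/(815 - 323) = ((-4 - ¼ + 45/4) - 3458)/492 = (7 - 3458)*(1/492) = -3451*1/492 = -3451/492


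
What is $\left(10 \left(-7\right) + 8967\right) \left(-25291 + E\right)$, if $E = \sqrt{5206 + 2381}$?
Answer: $-225014027 + 26691 \sqrt{843} \approx -2.2424 \cdot 10^{8}$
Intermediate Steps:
$E = 3 \sqrt{843}$ ($E = \sqrt{7587} = 3 \sqrt{843} \approx 87.103$)
$\left(10 \left(-7\right) + 8967\right) \left(-25291 + E\right) = \left(10 \left(-7\right) + 8967\right) \left(-25291 + 3 \sqrt{843}\right) = \left(-70 + 8967\right) \left(-25291 + 3 \sqrt{843}\right) = 8897 \left(-25291 + 3 \sqrt{843}\right) = -225014027 + 26691 \sqrt{843}$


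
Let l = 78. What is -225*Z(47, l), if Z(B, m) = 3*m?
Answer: -52650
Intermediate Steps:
-225*Z(47, l) = -675*78 = -225*234 = -52650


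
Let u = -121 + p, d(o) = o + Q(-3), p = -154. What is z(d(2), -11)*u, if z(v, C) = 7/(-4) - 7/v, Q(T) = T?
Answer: -5775/4 ≈ -1443.8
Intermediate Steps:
d(o) = -3 + o (d(o) = o - 3 = -3 + o)
u = -275 (u = -121 - 154 = -275)
z(v, C) = -7/4 - 7/v (z(v, C) = 7*(-1/4) - 7/v = -7/4 - 7/v)
z(d(2), -11)*u = (-7/4 - 7/(-3 + 2))*(-275) = (-7/4 - 7/(-1))*(-275) = (-7/4 - 7*(-1))*(-275) = (-7/4 + 7)*(-275) = (21/4)*(-275) = -5775/4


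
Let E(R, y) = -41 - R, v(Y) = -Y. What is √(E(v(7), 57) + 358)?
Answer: 18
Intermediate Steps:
√(E(v(7), 57) + 358) = √((-41 - (-1)*7) + 358) = √((-41 - 1*(-7)) + 358) = √((-41 + 7) + 358) = √(-34 + 358) = √324 = 18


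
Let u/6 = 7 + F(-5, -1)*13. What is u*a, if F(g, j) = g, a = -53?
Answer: 18444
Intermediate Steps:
u = -348 (u = 6*(7 - 5*13) = 6*(7 - 65) = 6*(-58) = -348)
u*a = -348*(-53) = 18444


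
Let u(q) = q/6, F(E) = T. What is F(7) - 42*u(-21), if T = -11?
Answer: 136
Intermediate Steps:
F(E) = -11
u(q) = q/6 (u(q) = q*(⅙) = q/6)
F(7) - 42*u(-21) = -11 - 7*(-21) = -11 - 42*(-7/2) = -11 + 147 = 136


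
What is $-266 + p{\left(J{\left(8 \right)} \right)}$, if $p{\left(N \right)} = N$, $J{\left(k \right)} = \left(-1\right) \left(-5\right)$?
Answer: $-261$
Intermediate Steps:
$J{\left(k \right)} = 5$
$-266 + p{\left(J{\left(8 \right)} \right)} = -266 + 5 = -261$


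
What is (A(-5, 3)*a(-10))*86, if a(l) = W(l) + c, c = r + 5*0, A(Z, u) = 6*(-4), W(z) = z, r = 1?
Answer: 18576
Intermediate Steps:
A(Z, u) = -24
c = 1 (c = 1 + 5*0 = 1 + 0 = 1)
a(l) = 1 + l (a(l) = l + 1 = 1 + l)
(A(-5, 3)*a(-10))*86 = -24*(1 - 10)*86 = -24*(-9)*86 = 216*86 = 18576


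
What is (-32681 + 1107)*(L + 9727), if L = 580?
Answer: -325433218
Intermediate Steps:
(-32681 + 1107)*(L + 9727) = (-32681 + 1107)*(580 + 9727) = -31574*10307 = -325433218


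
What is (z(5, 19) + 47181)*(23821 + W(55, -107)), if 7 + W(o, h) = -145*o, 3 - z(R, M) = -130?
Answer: 749406446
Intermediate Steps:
z(R, M) = 133 (z(R, M) = 3 - 1*(-130) = 3 + 130 = 133)
W(o, h) = -7 - 145*o
(z(5, 19) + 47181)*(23821 + W(55, -107)) = (133 + 47181)*(23821 + (-7 - 145*55)) = 47314*(23821 + (-7 - 7975)) = 47314*(23821 - 7982) = 47314*15839 = 749406446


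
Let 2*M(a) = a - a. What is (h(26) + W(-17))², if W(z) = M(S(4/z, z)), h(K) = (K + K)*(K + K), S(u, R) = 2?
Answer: 7311616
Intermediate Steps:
h(K) = 4*K² (h(K) = (2*K)*(2*K) = 4*K²)
M(a) = 0 (M(a) = (a - a)/2 = (½)*0 = 0)
W(z) = 0
(h(26) + W(-17))² = (4*26² + 0)² = (4*676 + 0)² = (2704 + 0)² = 2704² = 7311616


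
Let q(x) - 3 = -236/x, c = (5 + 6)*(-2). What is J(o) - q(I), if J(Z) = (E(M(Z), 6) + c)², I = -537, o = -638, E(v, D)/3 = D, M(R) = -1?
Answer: 6745/537 ≈ 12.561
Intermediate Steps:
c = -22 (c = 11*(-2) = -22)
E(v, D) = 3*D
q(x) = 3 - 236/x
J(Z) = 16 (J(Z) = (3*6 - 22)² = (18 - 22)² = (-4)² = 16)
J(o) - q(I) = 16 - (3 - 236/(-537)) = 16 - (3 - 236*(-1/537)) = 16 - (3 + 236/537) = 16 - 1*1847/537 = 16 - 1847/537 = 6745/537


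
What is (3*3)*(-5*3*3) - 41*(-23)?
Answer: 538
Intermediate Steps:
(3*3)*(-5*3*3) - 41*(-23) = 9*(-15*3) + 943 = 9*(-45) + 943 = -405 + 943 = 538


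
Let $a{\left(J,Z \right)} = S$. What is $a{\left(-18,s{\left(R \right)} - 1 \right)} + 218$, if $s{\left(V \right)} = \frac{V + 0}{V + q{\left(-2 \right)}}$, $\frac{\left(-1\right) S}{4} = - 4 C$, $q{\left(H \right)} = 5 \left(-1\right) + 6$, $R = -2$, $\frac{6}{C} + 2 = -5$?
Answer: $\frac{1430}{7} \approx 204.29$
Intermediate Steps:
$C = - \frac{6}{7}$ ($C = \frac{6}{-2 - 5} = \frac{6}{-7} = 6 \left(- \frac{1}{7}\right) = - \frac{6}{7} \approx -0.85714$)
$q{\left(H \right)} = 1$ ($q{\left(H \right)} = -5 + 6 = 1$)
$S = - \frac{96}{7}$ ($S = - 4 \left(\left(-4\right) \left(- \frac{6}{7}\right)\right) = \left(-4\right) \frac{24}{7} = - \frac{96}{7} \approx -13.714$)
$s{\left(V \right)} = \frac{V}{1 + V}$ ($s{\left(V \right)} = \frac{V + 0}{V + 1} = \frac{V}{1 + V}$)
$a{\left(J,Z \right)} = - \frac{96}{7}$
$a{\left(-18,s{\left(R \right)} - 1 \right)} + 218 = - \frac{96}{7} + 218 = \frac{1430}{7}$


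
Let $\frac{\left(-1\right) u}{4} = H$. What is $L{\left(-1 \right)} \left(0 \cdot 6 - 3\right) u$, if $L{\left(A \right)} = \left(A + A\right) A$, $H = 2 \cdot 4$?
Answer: $192$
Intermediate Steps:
$H = 8$
$L{\left(A \right)} = 2 A^{2}$ ($L{\left(A \right)} = 2 A A = 2 A^{2}$)
$u = -32$ ($u = \left(-4\right) 8 = -32$)
$L{\left(-1 \right)} \left(0 \cdot 6 - 3\right) u = 2 \left(-1\right)^{2} \left(0 \cdot 6 - 3\right) \left(-32\right) = 2 \cdot 1 \left(0 - 3\right) \left(-32\right) = 2 \left(-3\right) \left(-32\right) = \left(-6\right) \left(-32\right) = 192$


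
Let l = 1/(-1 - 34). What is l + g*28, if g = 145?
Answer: 142099/35 ≈ 4060.0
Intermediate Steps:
l = -1/35 (l = 1/(-35) = -1/35 ≈ -0.028571)
l + g*28 = -1/35 + 145*28 = -1/35 + 4060 = 142099/35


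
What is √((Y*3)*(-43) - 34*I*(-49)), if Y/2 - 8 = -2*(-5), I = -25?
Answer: I*√46294 ≈ 215.16*I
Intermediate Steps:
Y = 36 (Y = 16 + 2*(-2*(-5)) = 16 + 2*10 = 16 + 20 = 36)
√((Y*3)*(-43) - 34*I*(-49)) = √((36*3)*(-43) - 34*(-25)*(-49)) = √(108*(-43) + 850*(-49)) = √(-4644 - 41650) = √(-46294) = I*√46294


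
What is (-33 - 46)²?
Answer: 6241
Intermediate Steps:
(-33 - 46)² = (-79)² = 6241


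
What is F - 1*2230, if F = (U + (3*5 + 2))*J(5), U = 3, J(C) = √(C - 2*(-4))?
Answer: -2230 + 20*√13 ≈ -2157.9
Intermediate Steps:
J(C) = √(8 + C) (J(C) = √(C + 8) = √(8 + C))
F = 20*√13 (F = (3 + (3*5 + 2))*√(8 + 5) = (3 + (15 + 2))*√13 = (3 + 17)*√13 = 20*√13 ≈ 72.111)
F - 1*2230 = 20*√13 - 1*2230 = 20*√13 - 2230 = -2230 + 20*√13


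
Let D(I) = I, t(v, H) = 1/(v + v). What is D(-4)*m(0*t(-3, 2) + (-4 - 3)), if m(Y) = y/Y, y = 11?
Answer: 44/7 ≈ 6.2857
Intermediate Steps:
t(v, H) = 1/(2*v)
m(Y) = 11/Y
D(-4)*m(0*t(-3, 2) + (-4 - 3)) = -44/(0*((½)/(-3)) + (-4 - 3)) = -44/(0*((½)*(-⅓)) - 7) = -44/(0*(-⅙) - 7) = -44/(0 - 7) = -44/(-7) = -44*(-1)/7 = -4*(-11/7) = 44/7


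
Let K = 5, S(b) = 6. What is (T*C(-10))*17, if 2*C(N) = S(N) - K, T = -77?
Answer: -1309/2 ≈ -654.50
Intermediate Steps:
C(N) = ½ (C(N) = (6 - 1*5)/2 = (6 - 5)/2 = (½)*1 = ½)
(T*C(-10))*17 = -77*½*17 = -77/2*17 = -1309/2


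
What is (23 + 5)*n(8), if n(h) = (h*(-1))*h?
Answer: -1792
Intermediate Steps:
n(h) = -h**2 (n(h) = (-h)*h = -h**2)
(23 + 5)*n(8) = (23 + 5)*(-1*8**2) = 28*(-1*64) = 28*(-64) = -1792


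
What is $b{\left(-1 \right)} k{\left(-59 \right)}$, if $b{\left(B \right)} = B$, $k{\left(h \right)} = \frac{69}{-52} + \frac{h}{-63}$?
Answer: $\frac{1279}{3276} \approx 0.39042$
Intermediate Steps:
$k{\left(h \right)} = - \frac{69}{52} - \frac{h}{63}$ ($k{\left(h \right)} = 69 \left(- \frac{1}{52}\right) + h \left(- \frac{1}{63}\right) = - \frac{69}{52} - \frac{h}{63}$)
$b{\left(-1 \right)} k{\left(-59 \right)} = - (- \frac{69}{52} - - \frac{59}{63}) = - (- \frac{69}{52} + \frac{59}{63}) = \left(-1\right) \left(- \frac{1279}{3276}\right) = \frac{1279}{3276}$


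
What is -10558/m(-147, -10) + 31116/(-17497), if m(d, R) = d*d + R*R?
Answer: -860230570/379842373 ≈ -2.2647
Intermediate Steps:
m(d, R) = R² + d² (m(d, R) = d² + R² = R² + d²)
-10558/m(-147, -10) + 31116/(-17497) = -10558/((-10)² + (-147)²) + 31116/(-17497) = -10558/(100 + 21609) + 31116*(-1/17497) = -10558/21709 - 31116/17497 = -860230570/379842373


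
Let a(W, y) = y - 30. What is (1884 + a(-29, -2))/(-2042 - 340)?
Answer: -926/1191 ≈ -0.77750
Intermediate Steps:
a(W, y) = -30 + y
(1884 + a(-29, -2))/(-2042 - 340) = (1884 + (-30 - 2))/(-2042 - 340) = (1884 - 32)/(-2382) = 1852*(-1/2382) = -926/1191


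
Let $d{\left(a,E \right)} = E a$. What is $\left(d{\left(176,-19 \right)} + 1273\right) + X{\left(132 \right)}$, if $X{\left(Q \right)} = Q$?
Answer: $-1939$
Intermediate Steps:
$\left(d{\left(176,-19 \right)} + 1273\right) + X{\left(132 \right)} = \left(\left(-19\right) 176 + 1273\right) + 132 = \left(-3344 + 1273\right) + 132 = -2071 + 132 = -1939$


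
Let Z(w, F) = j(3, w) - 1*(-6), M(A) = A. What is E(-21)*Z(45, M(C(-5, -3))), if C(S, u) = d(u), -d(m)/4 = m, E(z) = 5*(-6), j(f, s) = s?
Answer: -1530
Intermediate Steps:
E(z) = -30
d(m) = -4*m
C(S, u) = -4*u
Z(w, F) = 6 + w (Z(w, F) = w - 1*(-6) = w + 6 = 6 + w)
E(-21)*Z(45, M(C(-5, -3))) = -30*(6 + 45) = -30*51 = -1530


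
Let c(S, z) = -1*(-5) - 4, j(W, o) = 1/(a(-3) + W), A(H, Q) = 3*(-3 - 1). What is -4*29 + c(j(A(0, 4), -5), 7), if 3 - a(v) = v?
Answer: -115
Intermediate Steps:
A(H, Q) = -12 (A(H, Q) = 3*(-4) = -12)
a(v) = 3 - v
j(W, o) = 1/(6 + W) (j(W, o) = 1/((3 - 1*(-3)) + W) = 1/((3 + 3) + W) = 1/(6 + W))
c(S, z) = 1 (c(S, z) = 5 - 4 = 1)
-4*29 + c(j(A(0, 4), -5), 7) = -4*29 + 1 = -116 + 1 = -115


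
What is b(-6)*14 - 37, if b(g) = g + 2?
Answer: -93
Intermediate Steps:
b(g) = 2 + g
b(-6)*14 - 37 = (2 - 6)*14 - 37 = -4*14 - 37 = -56 - 37 = -93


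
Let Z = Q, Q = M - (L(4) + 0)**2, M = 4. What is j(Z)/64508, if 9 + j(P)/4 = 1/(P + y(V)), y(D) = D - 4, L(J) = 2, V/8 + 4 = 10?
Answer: -395/709588 ≈ -0.00055666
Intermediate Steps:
V = 48 (V = -32 + 8*10 = -32 + 80 = 48)
y(D) = -4 + D
Q = 0 (Q = 4 - (2 + 0)**2 = 4 - 1*2**2 = 4 - 1*4 = 4 - 4 = 0)
Z = 0
j(P) = -36 + 4/(44 + P) (j(P) = -36 + 4/(P + (-4 + 48)) = -36 + 4/(P + 44) = -36 + 4/(44 + P))
j(Z)/64508 = (4*(-395 - 9*0)/(44 + 0))/64508 = (4*(-395 + 0)/44)*(1/64508) = (4*(1/44)*(-395))*(1/64508) = -395/11*1/64508 = -395/709588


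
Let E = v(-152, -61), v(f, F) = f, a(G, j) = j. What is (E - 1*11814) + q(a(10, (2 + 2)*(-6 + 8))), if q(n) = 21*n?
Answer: -11798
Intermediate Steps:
E = -152
(E - 1*11814) + q(a(10, (2 + 2)*(-6 + 8))) = (-152 - 1*11814) + 21*((2 + 2)*(-6 + 8)) = (-152 - 11814) + 21*(4*2) = -11966 + 21*8 = -11966 + 168 = -11798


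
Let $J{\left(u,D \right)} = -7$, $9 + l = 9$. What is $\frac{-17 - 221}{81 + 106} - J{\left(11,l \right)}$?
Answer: $\frac{63}{11} \approx 5.7273$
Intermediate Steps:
$l = 0$ ($l = -9 + 9 = 0$)
$\frac{-17 - 221}{81 + 106} - J{\left(11,l \right)} = \frac{-17 - 221}{81 + 106} - -7 = - \frac{238}{187} + 7 = \left(-238\right) \frac{1}{187} + 7 = - \frac{14}{11} + 7 = \frac{63}{11}$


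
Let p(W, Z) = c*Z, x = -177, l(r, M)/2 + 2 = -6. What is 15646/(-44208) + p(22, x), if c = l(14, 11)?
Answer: 62590705/22104 ≈ 2831.6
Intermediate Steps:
l(r, M) = -16 (l(r, M) = -4 + 2*(-6) = -4 - 12 = -16)
c = -16
p(W, Z) = -16*Z
15646/(-44208) + p(22, x) = 15646/(-44208) - 16*(-177) = 15646*(-1/44208) + 2832 = -7823/22104 + 2832 = 62590705/22104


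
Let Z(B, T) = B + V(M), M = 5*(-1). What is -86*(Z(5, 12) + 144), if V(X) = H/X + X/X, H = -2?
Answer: -64672/5 ≈ -12934.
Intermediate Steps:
M = -5
V(X) = 1 - 2/X (V(X) = -2/X + X/X = -2/X + 1 = 1 - 2/X)
Z(B, T) = 7/5 + B (Z(B, T) = B + (-2 - 5)/(-5) = B - ⅕*(-7) = B + 7/5 = 7/5 + B)
-86*(Z(5, 12) + 144) = -86*((7/5 + 5) + 144) = -86*(32/5 + 144) = -86*752/5 = -64672/5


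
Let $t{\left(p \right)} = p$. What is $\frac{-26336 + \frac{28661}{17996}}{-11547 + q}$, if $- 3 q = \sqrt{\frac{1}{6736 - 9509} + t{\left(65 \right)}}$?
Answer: $\frac{136571814255913605}{59883430514974924} - \frac{1421741985 \sqrt{124954153}}{29941715257487462} \approx 2.2801$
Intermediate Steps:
$q = - \frac{2 \sqrt{124954153}}{8319}$ ($q = - \frac{\sqrt{\frac{1}{6736 - 9509} + 65}}{3} = - \frac{\sqrt{\frac{1}{-2773} + 65}}{3} = - \frac{\sqrt{- \frac{1}{2773} + 65}}{3} = - \frac{\sqrt{\frac{180244}{2773}}}{3} = - \frac{\frac{2}{2773} \sqrt{124954153}}{3} = - \frac{2 \sqrt{124954153}}{8319} \approx -2.6874$)
$\frac{-26336 + \frac{28661}{17996}}{-11547 + q} = \frac{-26336 + \frac{28661}{17996}}{-11547 - \frac{2 \sqrt{124954153}}{8319}} = - \frac{473913995}{17996 \left(-11547 - \frac{2 \sqrt{124954153}}{8319}\right)}$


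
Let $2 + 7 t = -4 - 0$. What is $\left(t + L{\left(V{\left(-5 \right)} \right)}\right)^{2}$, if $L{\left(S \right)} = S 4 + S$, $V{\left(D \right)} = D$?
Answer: $\frac{32761}{49} \approx 668.59$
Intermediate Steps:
$t = - \frac{6}{7}$ ($t = - \frac{2}{7} + \frac{-4 - 0}{7} = - \frac{2}{7} + \frac{-4 + 0}{7} = - \frac{2}{7} + \frac{1}{7} \left(-4\right) = - \frac{2}{7} - \frac{4}{7} = - \frac{6}{7} \approx -0.85714$)
$L{\left(S \right)} = 5 S$ ($L{\left(S \right)} = 4 S + S = 5 S$)
$\left(t + L{\left(V{\left(-5 \right)} \right)}\right)^{2} = \left(- \frac{6}{7} + 5 \left(-5\right)\right)^{2} = \left(- \frac{6}{7} - 25\right)^{2} = \left(- \frac{181}{7}\right)^{2} = \frac{32761}{49}$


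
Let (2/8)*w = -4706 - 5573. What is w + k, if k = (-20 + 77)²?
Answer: -37867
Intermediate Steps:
w = -41116 (w = 4*(-4706 - 5573) = 4*(-10279) = -41116)
k = 3249 (k = 57² = 3249)
w + k = -41116 + 3249 = -37867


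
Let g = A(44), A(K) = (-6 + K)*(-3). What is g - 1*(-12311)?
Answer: 12197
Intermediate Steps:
A(K) = 18 - 3*K
g = -114 (g = 18 - 3*44 = 18 - 132 = -114)
g - 1*(-12311) = -114 - 1*(-12311) = -114 + 12311 = 12197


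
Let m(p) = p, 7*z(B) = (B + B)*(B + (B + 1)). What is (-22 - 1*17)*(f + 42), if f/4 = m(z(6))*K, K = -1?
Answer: 12870/7 ≈ 1838.6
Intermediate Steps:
z(B) = 2*B*(1 + 2*B)/7 (z(B) = ((B + B)*(B + (B + 1)))/7 = ((2*B)*(B + (1 + B)))/7 = ((2*B)*(1 + 2*B))/7 = (2*B*(1 + 2*B))/7 = 2*B*(1 + 2*B)/7)
f = -624/7 (f = 4*(((2/7)*6*(1 + 2*6))*(-1)) = 4*(((2/7)*6*(1 + 12))*(-1)) = 4*(((2/7)*6*13)*(-1)) = 4*((156/7)*(-1)) = 4*(-156/7) = -624/7 ≈ -89.143)
(-22 - 1*17)*(f + 42) = (-22 - 1*17)*(-624/7 + 42) = (-22 - 17)*(-330/7) = -39*(-330/7) = 12870/7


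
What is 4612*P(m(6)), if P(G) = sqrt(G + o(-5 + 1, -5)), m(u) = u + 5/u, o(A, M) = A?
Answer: 2306*sqrt(102)/3 ≈ 7763.2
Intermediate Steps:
P(G) = sqrt(-4 + G) (P(G) = sqrt(G + (-5 + 1)) = sqrt(G - 4) = sqrt(-4 + G))
4612*P(m(6)) = 4612*sqrt(-4 + (6 + 5/6)) = 4612*sqrt(-4 + 41/6) = 4612*sqrt(17/6) = 4612*(sqrt(102)/6) = 2306*sqrt(102)/3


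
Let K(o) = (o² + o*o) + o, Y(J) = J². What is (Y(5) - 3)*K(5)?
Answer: 1210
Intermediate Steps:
K(o) = o + 2*o² (K(o) = (o² + o²) + o = 2*o² + o = o + 2*o²)
(Y(5) - 3)*K(5) = (5² - 3)*(5*(1 + 2*5)) = (25 - 3)*(5*(1 + 10)) = 22*(5*11) = 22*55 = 1210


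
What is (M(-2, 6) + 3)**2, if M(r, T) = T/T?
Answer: 16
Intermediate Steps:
M(r, T) = 1
(M(-2, 6) + 3)**2 = (1 + 3)**2 = 4**2 = 16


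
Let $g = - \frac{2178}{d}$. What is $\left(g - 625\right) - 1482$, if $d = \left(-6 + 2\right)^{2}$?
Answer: $- \frac{17945}{8} \approx -2243.1$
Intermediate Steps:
$d = 16$ ($d = \left(-4\right)^{2} = 16$)
$g = - \frac{1089}{8}$ ($g = - \frac{2178}{16} = \left(-2178\right) \frac{1}{16} = - \frac{1089}{8} \approx -136.13$)
$\left(g - 625\right) - 1482 = \left(- \frac{1089}{8} - 625\right) - 1482 = - \frac{6089}{8} - 1482 = - \frac{17945}{8}$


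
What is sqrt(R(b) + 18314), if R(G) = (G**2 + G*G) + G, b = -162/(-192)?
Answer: sqrt(18755858)/32 ≈ 135.34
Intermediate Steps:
b = 27/32 (b = -162*(-1/192) = 27/32 ≈ 0.84375)
R(G) = G + 2*G**2 (R(G) = (G**2 + G**2) + G = 2*G**2 + G = G + 2*G**2)
sqrt(R(b) + 18314) = sqrt(27*(1 + 2*(27/32))/32 + 18314) = sqrt(27*(1 + 27/16)/32 + 18314) = sqrt((27/32)*(43/16) + 18314) = sqrt(1161/512 + 18314) = sqrt(9377929/512) = sqrt(18755858)/32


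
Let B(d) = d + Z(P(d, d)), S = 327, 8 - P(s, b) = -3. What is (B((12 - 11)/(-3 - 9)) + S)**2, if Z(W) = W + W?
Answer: 17530969/144 ≈ 1.2174e+5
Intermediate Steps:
P(s, b) = 11 (P(s, b) = 8 - 1*(-3) = 8 + 3 = 11)
Z(W) = 2*W
B(d) = 22 + d (B(d) = d + 2*11 = d + 22 = 22 + d)
(B((12 - 11)/(-3 - 9)) + S)**2 = ((22 + (12 - 11)/(-3 - 9)) + 327)**2 = ((22 + 1/(-12)) + 327)**2 = ((22 + 1*(-1/12)) + 327)**2 = ((22 - 1/12) + 327)**2 = (263/12 + 327)**2 = (4187/12)**2 = 17530969/144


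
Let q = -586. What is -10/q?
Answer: 5/293 ≈ 0.017065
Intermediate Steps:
-10/q = -10/(-586) = -10*(-1/586) = 5/293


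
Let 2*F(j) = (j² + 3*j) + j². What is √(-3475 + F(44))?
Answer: I*√1473 ≈ 38.38*I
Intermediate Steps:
F(j) = j² + 3*j/2 (F(j) = ((j² + 3*j) + j²)/2 = (2*j² + 3*j)/2 = j² + 3*j/2)
√(-3475 + F(44)) = √(-3475 + (½)*44*(3 + 2*44)) = √(-3475 + (½)*44*(3 + 88)) = √(-3475 + (½)*44*91) = √(-3475 + 2002) = √(-1473) = I*√1473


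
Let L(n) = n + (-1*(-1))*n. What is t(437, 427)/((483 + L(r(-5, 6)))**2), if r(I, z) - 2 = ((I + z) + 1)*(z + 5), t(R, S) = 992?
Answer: 992/281961 ≈ 0.0035182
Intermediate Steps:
r(I, z) = 2 + (5 + z)*(1 + I + z) (r(I, z) = 2 + ((I + z) + 1)*(z + 5) = 2 + (1 + I + z)*(5 + z) = 2 + (5 + z)*(1 + I + z))
L(n) = 2*n (L(n) = n + 1*n = n + n = 2*n)
t(437, 427)/((483 + L(r(-5, 6)))**2) = 992/((483 + 2*(7 + 6**2 + 5*(-5) + 6*6 - 5*6))**2) = 992/((483 + 2*(7 + 36 - 25 + 36 - 30))**2) = 992/((483 + 2*24)**2) = 992/((483 + 48)**2) = 992/(531**2) = 992/281961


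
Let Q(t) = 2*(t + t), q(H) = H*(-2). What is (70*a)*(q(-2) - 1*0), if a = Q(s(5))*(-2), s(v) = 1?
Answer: -2240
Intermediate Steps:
q(H) = -2*H
Q(t) = 4*t (Q(t) = 2*(2*t) = 4*t)
a = -8 (a = (4*1)*(-2) = 4*(-2) = -8)
(70*a)*(q(-2) - 1*0) = (70*(-8))*(-2*(-2) - 1*0) = -560*(4 + 0) = -560*4 = -2240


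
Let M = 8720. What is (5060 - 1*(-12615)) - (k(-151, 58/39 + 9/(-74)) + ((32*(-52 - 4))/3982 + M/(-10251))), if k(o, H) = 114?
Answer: 358442008117/20409741 ≈ 17562.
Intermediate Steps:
(5060 - 1*(-12615)) - (k(-151, 58/39 + 9/(-74)) + ((32*(-52 - 4))/3982 + M/(-10251))) = (5060 - 1*(-12615)) - (114 + ((32*(-52 - 4))/3982 + 8720/(-10251))) = (5060 + 12615) - (114 + ((32*(-56))*(1/3982) + 8720*(-1/10251))) = 17675 - (114 + (-1792*1/3982 - 8720/10251)) = 17675 - (114 + (-896/1991 - 8720/10251)) = 17675 - (114 - 26546416/20409741) = 17675 - 1*2300164058/20409741 = 17675 - 2300164058/20409741 = 358442008117/20409741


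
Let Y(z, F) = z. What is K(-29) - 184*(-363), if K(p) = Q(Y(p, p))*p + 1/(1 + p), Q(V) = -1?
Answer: 1870987/28 ≈ 66821.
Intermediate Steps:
K(p) = 1/(1 + p) - p (K(p) = -p + 1/(1 + p) = 1/(1 + p) - p)
K(-29) - 184*(-363) = (1 - 1*(-29) - 1*(-29)**2)/(1 - 29) - 184*(-363) = (1 + 29 - 1*841)/(-28) + 66792 = -(1 + 29 - 841)/28 + 66792 = -1/28*(-811) + 66792 = 811/28 + 66792 = 1870987/28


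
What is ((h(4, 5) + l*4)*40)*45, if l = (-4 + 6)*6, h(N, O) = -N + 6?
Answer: 90000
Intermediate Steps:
h(N, O) = 6 - N
l = 12 (l = 2*6 = 12)
((h(4, 5) + l*4)*40)*45 = (((6 - 1*4) + 12*4)*40)*45 = (((6 - 4) + 48)*40)*45 = ((2 + 48)*40)*45 = (50*40)*45 = 2000*45 = 90000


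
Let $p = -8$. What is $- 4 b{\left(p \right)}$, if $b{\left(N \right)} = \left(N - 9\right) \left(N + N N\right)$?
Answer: $3808$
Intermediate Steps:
$b{\left(N \right)} = \left(-9 + N\right) \left(N + N^{2}\right)$
$- 4 b{\left(p \right)} = - 4 \left(- 8 \left(-9 + \left(-8\right)^{2} - -64\right)\right) = - 4 \left(- 8 \left(-9 + 64 + 64\right)\right) = - 4 \left(\left(-8\right) 119\right) = \left(-4\right) \left(-952\right) = 3808$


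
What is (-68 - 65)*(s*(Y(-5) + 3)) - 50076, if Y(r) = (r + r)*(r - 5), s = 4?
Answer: -104872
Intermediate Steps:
Y(r) = 2*r*(-5 + r) (Y(r) = (2*r)*(-5 + r) = 2*r*(-5 + r))
(-68 - 65)*(s*(Y(-5) + 3)) - 50076 = (-68 - 65)*(4*(2*(-5)*(-5 - 5) + 3)) - 50076 = -532*(2*(-5)*(-10) + 3) - 50076 = -532*(100 + 3) - 50076 = -532*103 - 50076 = -133*412 - 50076 = -54796 - 50076 = -104872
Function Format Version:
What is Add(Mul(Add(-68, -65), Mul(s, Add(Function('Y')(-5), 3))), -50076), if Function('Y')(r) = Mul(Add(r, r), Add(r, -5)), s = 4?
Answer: -104872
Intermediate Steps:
Function('Y')(r) = Mul(2, r, Add(-5, r)) (Function('Y')(r) = Mul(Mul(2, r), Add(-5, r)) = Mul(2, r, Add(-5, r)))
Add(Mul(Add(-68, -65), Mul(s, Add(Function('Y')(-5), 3))), -50076) = Add(Mul(Add(-68, -65), Mul(4, Add(Mul(2, -5, Add(-5, -5)), 3))), -50076) = Add(Mul(-133, Mul(4, Add(Mul(2, -5, -10), 3))), -50076) = Add(Mul(-133, Mul(4, Add(100, 3))), -50076) = Add(Mul(-133, Mul(4, 103)), -50076) = Add(Mul(-133, 412), -50076) = Add(-54796, -50076) = -104872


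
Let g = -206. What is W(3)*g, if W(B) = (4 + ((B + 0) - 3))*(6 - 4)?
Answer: -1648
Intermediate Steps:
W(B) = 2 + 2*B (W(B) = (4 + (B - 3))*2 = (4 + (-3 + B))*2 = (1 + B)*2 = 2 + 2*B)
W(3)*g = (2 + 2*3)*(-206) = (2 + 6)*(-206) = 8*(-206) = -1648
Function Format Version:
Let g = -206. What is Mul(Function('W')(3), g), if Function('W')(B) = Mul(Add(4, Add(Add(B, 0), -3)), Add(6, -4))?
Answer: -1648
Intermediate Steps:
Function('W')(B) = Add(2, Mul(2, B)) (Function('W')(B) = Mul(Add(4, Add(B, -3)), 2) = Mul(Add(4, Add(-3, B)), 2) = Mul(Add(1, B), 2) = Add(2, Mul(2, B)))
Mul(Function('W')(3), g) = Mul(Add(2, Mul(2, 3)), -206) = Mul(Add(2, 6), -206) = Mul(8, -206) = -1648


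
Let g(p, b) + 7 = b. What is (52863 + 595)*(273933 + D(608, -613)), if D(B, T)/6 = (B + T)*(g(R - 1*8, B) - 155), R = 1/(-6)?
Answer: 13928642274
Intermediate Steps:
R = -1/6 (R = 1*(-1/6) = -1/6 ≈ -0.16667)
g(p, b) = -7 + b
D(B, T) = 6*(-162 + B)*(B + T) (D(B, T) = 6*((B + T)*((-7 + B) - 155)) = 6*((B + T)*(-162 + B)) = 6*((-162 + B)*(B + T)) = 6*(-162 + B)*(B + T))
(52863 + 595)*(273933 + D(608, -613)) = (52863 + 595)*(273933 + (-972*608 - 972*(-613) + 6*608**2 + 6*608*(-613))) = 53458*(273933 + (-590976 + 595836 + 6*369664 - 2236224)) = 53458*(273933 + (-590976 + 595836 + 2217984 - 2236224)) = 53458*(273933 - 13380) = 53458*260553 = 13928642274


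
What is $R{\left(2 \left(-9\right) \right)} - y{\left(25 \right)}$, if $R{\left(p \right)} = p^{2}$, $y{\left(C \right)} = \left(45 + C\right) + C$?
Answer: $229$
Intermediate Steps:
$y{\left(C \right)} = 45 + 2 C$
$R{\left(2 \left(-9\right) \right)} - y{\left(25 \right)} = \left(2 \left(-9\right)\right)^{2} - \left(45 + 2 \cdot 25\right) = \left(-18\right)^{2} - \left(45 + 50\right) = 324 - 95 = 229$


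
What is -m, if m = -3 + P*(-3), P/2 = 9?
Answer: 57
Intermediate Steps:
P = 18 (P = 2*9 = 18)
m = -57 (m = -3 + 18*(-3) = -3 - 54 = -57)
-m = -1*(-57) = 57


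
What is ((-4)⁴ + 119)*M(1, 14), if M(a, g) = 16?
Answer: 6000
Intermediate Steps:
((-4)⁴ + 119)*M(1, 14) = ((-4)⁴ + 119)*16 = (256 + 119)*16 = 375*16 = 6000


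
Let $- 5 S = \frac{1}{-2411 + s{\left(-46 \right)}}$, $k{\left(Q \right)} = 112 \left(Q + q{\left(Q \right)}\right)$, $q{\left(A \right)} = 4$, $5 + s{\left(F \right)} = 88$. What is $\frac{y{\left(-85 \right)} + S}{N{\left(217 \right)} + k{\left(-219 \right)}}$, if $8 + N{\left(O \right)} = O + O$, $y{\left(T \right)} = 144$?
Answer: $- \frac{1676161}{275332560} \approx -0.0060878$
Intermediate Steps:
$s{\left(F \right)} = 83$ ($s{\left(F \right)} = -5 + 88 = 83$)
$N{\left(O \right)} = -8 + 2 O$ ($N{\left(O \right)} = -8 + \left(O + O\right) = -8 + 2 O$)
$k{\left(Q \right)} = 448 + 112 Q$ ($k{\left(Q \right)} = 112 \left(Q + 4\right) = 112 \left(4 + Q\right) = 448 + 112 Q$)
$S = \frac{1}{11640}$ ($S = - \frac{1}{5 \left(-2411 + 83\right)} = - \frac{1}{5 \left(-2328\right)} = \left(- \frac{1}{5}\right) \left(- \frac{1}{2328}\right) = \frac{1}{11640} \approx 8.5911 \cdot 10^{-5}$)
$\frac{y{\left(-85 \right)} + S}{N{\left(217 \right)} + k{\left(-219 \right)}} = \frac{144 + \frac{1}{11640}}{\left(-8 + 2 \cdot 217\right) + \left(448 + 112 \left(-219\right)\right)} = \frac{1676161}{11640 \left(\left(-8 + 434\right) + \left(448 - 24528\right)\right)} = \frac{1676161}{11640 \left(426 - 24080\right)} = \frac{1676161}{11640 \left(-23654\right)} = \frac{1676161}{11640} \left(- \frac{1}{23654}\right) = - \frac{1676161}{275332560}$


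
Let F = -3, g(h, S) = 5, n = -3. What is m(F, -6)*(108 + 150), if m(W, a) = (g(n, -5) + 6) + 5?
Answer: 4128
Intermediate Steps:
m(W, a) = 16 (m(W, a) = (5 + 6) + 5 = 11 + 5 = 16)
m(F, -6)*(108 + 150) = 16*(108 + 150) = 16*258 = 4128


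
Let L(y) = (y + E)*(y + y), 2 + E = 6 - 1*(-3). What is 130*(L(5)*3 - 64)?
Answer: 38480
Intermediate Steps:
E = 7 (E = -2 + (6 - 1*(-3)) = -2 + (6 + 3) = -2 + 9 = 7)
L(y) = 2*y*(7 + y) (L(y) = (y + 7)*(y + y) = (7 + y)*(2*y) = 2*y*(7 + y))
130*(L(5)*3 - 64) = 130*((2*5*(7 + 5))*3 - 64) = 130*((2*5*12)*3 - 64) = 130*(120*3 - 64) = 130*(360 - 64) = 130*296 = 38480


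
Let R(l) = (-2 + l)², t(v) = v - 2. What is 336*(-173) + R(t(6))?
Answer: -58124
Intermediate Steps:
t(v) = -2 + v
336*(-173) + R(t(6)) = 336*(-173) + (-2 + (-2 + 6))² = -58128 + (-2 + 4)² = -58128 + 2² = -58128 + 4 = -58124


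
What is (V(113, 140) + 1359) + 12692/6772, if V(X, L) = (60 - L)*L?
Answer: -16657640/1693 ≈ -9839.1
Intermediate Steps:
V(X, L) = L*(60 - L)
(V(113, 140) + 1359) + 12692/6772 = (140*(60 - 1*140) + 1359) + 12692/6772 = (140*(60 - 140) + 1359) + 12692*(1/6772) = (140*(-80) + 1359) + 3173/1693 = (-11200 + 1359) + 3173/1693 = -9841 + 3173/1693 = -16657640/1693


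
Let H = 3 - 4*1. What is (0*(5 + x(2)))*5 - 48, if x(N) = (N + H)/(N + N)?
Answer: -48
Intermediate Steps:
H = -1 (H = 3 - 4 = -1)
x(N) = (-1 + N)/(2*N) (x(N) = (N - 1)/(N + N) = (-1 + N)/((2*N)) = (-1 + N)*(1/(2*N)) = (-1 + N)/(2*N))
(0*(5 + x(2)))*5 - 48 = (0*(5 + (½)*(-1 + 2)/2))*5 - 48 = (0*(5 + (½)*(½)*1))*5 - 48 = (0*(5 + ¼))*5 - 48 = (0*(21/4))*5 - 48 = 0*5 - 48 = 0 - 48 = -48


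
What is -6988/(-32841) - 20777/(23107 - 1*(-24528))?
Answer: -349464077/1564381035 ≈ -0.22339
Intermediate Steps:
-6988/(-32841) - 20777/(23107 - 1*(-24528)) = -6988*(-1/32841) - 20777/(23107 + 24528) = 6988/32841 - 20777/47635 = -349464077/1564381035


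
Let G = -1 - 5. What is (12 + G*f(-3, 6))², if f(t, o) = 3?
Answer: 36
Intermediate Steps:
G = -6
(12 + G*f(-3, 6))² = (12 - 6*3)² = (12 - 18)² = (-6)² = 36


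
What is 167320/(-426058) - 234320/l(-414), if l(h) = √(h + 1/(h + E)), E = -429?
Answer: -83660/213029 + 234320*I*√294209529/349003 ≈ -0.39272 + 11516.0*I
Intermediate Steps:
l(h) = √(h + 1/(-429 + h)) (l(h) = √(h + 1/(h - 429)) = √(h + 1/(-429 + h)))
167320/(-426058) - 234320/l(-414) = 167320/(-426058) - 234320*(-I*√843)/√(1 - 414*(-429 - 414)) = 167320*(-1/426058) - 234320*(-I*√843)/√(1 - 414*(-843)) = -83660/213029 - 234320*(-I*√843/√(1 + 349002)) = -83660/213029 - 234320*(-I*√294209529/349003) = -83660/213029 - (-234320)*I*√294209529/349003 = -83660/213029 + 234320*I*√294209529/349003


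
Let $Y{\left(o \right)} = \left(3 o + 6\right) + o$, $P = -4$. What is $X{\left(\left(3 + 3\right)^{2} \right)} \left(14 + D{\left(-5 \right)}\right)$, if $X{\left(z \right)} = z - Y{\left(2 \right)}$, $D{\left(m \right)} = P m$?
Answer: $748$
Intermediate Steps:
$Y{\left(o \right)} = 6 + 4 o$ ($Y{\left(o \right)} = \left(6 + 3 o\right) + o = 6 + 4 o$)
$D{\left(m \right)} = - 4 m$
$X{\left(z \right)} = -14 + z$ ($X{\left(z \right)} = z - \left(6 + 4 \cdot 2\right) = z - \left(6 + 8\right) = z - 14 = -14 + z$)
$X{\left(\left(3 + 3\right)^{2} \right)} \left(14 + D{\left(-5 \right)}\right) = \left(-14 + \left(3 + 3\right)^{2}\right) \left(14 - -20\right) = \left(-14 + 6^{2}\right) \left(14 + 20\right) = \left(-14 + 36\right) 34 = 22 \cdot 34 = 748$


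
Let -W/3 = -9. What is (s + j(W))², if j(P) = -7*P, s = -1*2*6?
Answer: 40401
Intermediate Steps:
W = 27 (W = -3*(-9) = 27)
s = -12 (s = -2*6 = -12)
(s + j(W))² = (-12 - 7*27)² = (-12 - 189)² = (-201)² = 40401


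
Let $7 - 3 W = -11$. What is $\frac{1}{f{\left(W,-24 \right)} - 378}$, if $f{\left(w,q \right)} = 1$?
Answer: $- \frac{1}{377} \approx -0.0026525$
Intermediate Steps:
$W = 6$ ($W = \frac{7}{3} - - \frac{11}{3} = \frac{7}{3} + \frac{11}{3} = 6$)
$\frac{1}{f{\left(W,-24 \right)} - 378} = \frac{1}{1 - 378} = \frac{1}{-377} = - \frac{1}{377}$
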